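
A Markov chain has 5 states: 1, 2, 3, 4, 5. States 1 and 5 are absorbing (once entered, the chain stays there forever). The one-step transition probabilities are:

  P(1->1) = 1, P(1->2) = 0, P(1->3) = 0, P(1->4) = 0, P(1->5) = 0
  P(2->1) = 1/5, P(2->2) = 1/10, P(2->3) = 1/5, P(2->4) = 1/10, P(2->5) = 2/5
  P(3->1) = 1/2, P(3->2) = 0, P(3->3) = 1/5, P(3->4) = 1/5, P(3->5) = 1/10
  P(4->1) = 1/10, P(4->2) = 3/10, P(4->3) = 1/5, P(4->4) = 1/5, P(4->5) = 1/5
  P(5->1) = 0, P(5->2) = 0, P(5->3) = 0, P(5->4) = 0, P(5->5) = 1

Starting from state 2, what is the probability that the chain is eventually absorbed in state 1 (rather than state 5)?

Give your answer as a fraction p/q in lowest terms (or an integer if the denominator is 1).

Answer: 37/84

Derivation:
Let a_i = P(absorbed in 1 | start in state i).
Boundary conditions: a_1 = 1, a_5 = 0.
For each transient state i, a_i = sum_j P(i->j) * a_j:
  a_2 = 1/5*a_1 + 1/10*a_2 + 1/5*a_3 + 1/10*a_4 + 2/5*a_5
  a_3 = 1/2*a_1 + 0*a_2 + 1/5*a_3 + 1/5*a_4 + 1/10*a_5
  a_4 = 1/10*a_1 + 3/10*a_2 + 1/5*a_3 + 1/5*a_4 + 1/5*a_5

Substituting a_1 = 1 and a_5 = 0, rearrange to (I - Q) a = r where r[i] = P(i -> 1):
  [9/10, -1/5, -1/10] . (a_2, a_3, a_4) = 1/5
  [0, 4/5, -1/5] . (a_2, a_3, a_4) = 1/2
  [-3/10, -1/5, 4/5] . (a_2, a_3, a_4) = 1/10

Solving yields:
  a_2 = 37/84
  a_3 = 125/168
  a_4 = 10/21

Starting state is 2, so the absorption probability is a_2 = 37/84.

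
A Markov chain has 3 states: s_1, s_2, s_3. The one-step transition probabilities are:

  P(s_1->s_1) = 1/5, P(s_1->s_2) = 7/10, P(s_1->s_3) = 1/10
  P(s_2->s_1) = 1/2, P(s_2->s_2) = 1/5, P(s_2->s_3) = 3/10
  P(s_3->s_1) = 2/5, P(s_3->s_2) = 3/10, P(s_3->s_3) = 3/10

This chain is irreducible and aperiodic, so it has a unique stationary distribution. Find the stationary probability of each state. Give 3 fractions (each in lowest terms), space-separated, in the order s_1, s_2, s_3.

Answer: 47/128 13/32 29/128

Derivation:
The stationary distribution satisfies pi = pi * P, i.e.:
  pi_s_1 = 1/5*pi_s_1 + 1/2*pi_s_2 + 2/5*pi_s_3
  pi_s_2 = 7/10*pi_s_1 + 1/5*pi_s_2 + 3/10*pi_s_3
  pi_s_3 = 1/10*pi_s_1 + 3/10*pi_s_2 + 3/10*pi_s_3
with normalization: pi_s_1 + pi_s_2 + pi_s_3 = 1.

Using the first 2 balance equations plus normalization, the linear system A*pi = b is:
  [-4/5, 1/2, 2/5] . pi = 0
  [7/10, -4/5, 3/10] . pi = 0
  [1, 1, 1] . pi = 1

Solving yields:
  pi_s_1 = 47/128
  pi_s_2 = 13/32
  pi_s_3 = 29/128

Verification (pi * P):
  47/128*1/5 + 13/32*1/2 + 29/128*2/5 = 47/128 = pi_s_1  (ok)
  47/128*7/10 + 13/32*1/5 + 29/128*3/10 = 13/32 = pi_s_2  (ok)
  47/128*1/10 + 13/32*3/10 + 29/128*3/10 = 29/128 = pi_s_3  (ok)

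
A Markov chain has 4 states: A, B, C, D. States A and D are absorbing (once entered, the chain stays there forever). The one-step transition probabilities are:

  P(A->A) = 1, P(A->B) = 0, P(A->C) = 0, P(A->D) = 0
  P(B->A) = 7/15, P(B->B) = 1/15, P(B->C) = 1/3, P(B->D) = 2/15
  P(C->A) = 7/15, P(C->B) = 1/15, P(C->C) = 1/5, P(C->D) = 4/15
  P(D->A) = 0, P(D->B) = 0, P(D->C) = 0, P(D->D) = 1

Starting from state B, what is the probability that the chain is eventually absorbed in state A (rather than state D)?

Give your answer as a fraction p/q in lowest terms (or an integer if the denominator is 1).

Let a_i = P(absorbed in A | start in state i).
Boundary conditions: a_A = 1, a_D = 0.
For each transient state i, a_i = sum_j P(i->j) * a_j:
  a_B = 7/15*a_A + 1/15*a_B + 1/3*a_C + 2/15*a_D
  a_C = 7/15*a_A + 1/15*a_B + 1/5*a_C + 4/15*a_D

Substituting a_A = 1 and a_D = 0, rearrange to (I - Q) a = r where r[i] = P(i -> A):
  [14/15, -1/3] . (a_B, a_C) = 7/15
  [-1/15, 4/5] . (a_B, a_C) = 7/15

Solving yields:
  a_B = 119/163
  a_C = 105/163

Starting state is B, so the absorption probability is a_B = 119/163.

Answer: 119/163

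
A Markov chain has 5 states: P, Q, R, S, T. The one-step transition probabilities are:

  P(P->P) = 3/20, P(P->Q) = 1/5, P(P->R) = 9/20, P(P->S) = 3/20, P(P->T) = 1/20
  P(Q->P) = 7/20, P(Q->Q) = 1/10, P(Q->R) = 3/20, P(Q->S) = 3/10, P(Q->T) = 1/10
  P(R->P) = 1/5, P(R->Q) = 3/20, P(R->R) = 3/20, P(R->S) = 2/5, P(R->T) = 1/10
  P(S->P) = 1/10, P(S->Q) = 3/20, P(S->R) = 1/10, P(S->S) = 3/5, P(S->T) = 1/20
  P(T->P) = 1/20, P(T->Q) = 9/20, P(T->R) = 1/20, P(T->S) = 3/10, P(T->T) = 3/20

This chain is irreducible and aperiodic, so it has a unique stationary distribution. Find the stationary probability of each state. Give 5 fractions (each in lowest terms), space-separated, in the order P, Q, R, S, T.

Answer: 21000/127577 21945/127577 21820/127577 53293/127577 9519/127577

Derivation:
The stationary distribution satisfies pi = pi * P, i.e.:
  pi_P = 3/20*pi_P + 7/20*pi_Q + 1/5*pi_R + 1/10*pi_S + 1/20*pi_T
  pi_Q = 1/5*pi_P + 1/10*pi_Q + 3/20*pi_R + 3/20*pi_S + 9/20*pi_T
  pi_R = 9/20*pi_P + 3/20*pi_Q + 3/20*pi_R + 1/10*pi_S + 1/20*pi_T
  pi_S = 3/20*pi_P + 3/10*pi_Q + 2/5*pi_R + 3/5*pi_S + 3/10*pi_T
  pi_T = 1/20*pi_P + 1/10*pi_Q + 1/10*pi_R + 1/20*pi_S + 3/20*pi_T
with normalization: pi_P + pi_Q + pi_R + pi_S + pi_T = 1.

Using the first 4 balance equations plus normalization, the linear system A*pi = b is:
  [-17/20, 7/20, 1/5, 1/10, 1/20] . pi = 0
  [1/5, -9/10, 3/20, 3/20, 9/20] . pi = 0
  [9/20, 3/20, -17/20, 1/10, 1/20] . pi = 0
  [3/20, 3/10, 2/5, -2/5, 3/10] . pi = 0
  [1, 1, 1, 1, 1] . pi = 1

Solving yields:
  pi_P = 21000/127577
  pi_Q = 21945/127577
  pi_R = 21820/127577
  pi_S = 53293/127577
  pi_T = 9519/127577

Verification (pi * P):
  21000/127577*3/20 + 21945/127577*7/20 + 21820/127577*1/5 + 53293/127577*1/10 + 9519/127577*1/20 = 21000/127577 = pi_P  (ok)
  21000/127577*1/5 + 21945/127577*1/10 + 21820/127577*3/20 + 53293/127577*3/20 + 9519/127577*9/20 = 21945/127577 = pi_Q  (ok)
  21000/127577*9/20 + 21945/127577*3/20 + 21820/127577*3/20 + 53293/127577*1/10 + 9519/127577*1/20 = 21820/127577 = pi_R  (ok)
  21000/127577*3/20 + 21945/127577*3/10 + 21820/127577*2/5 + 53293/127577*3/5 + 9519/127577*3/10 = 53293/127577 = pi_S  (ok)
  21000/127577*1/20 + 21945/127577*1/10 + 21820/127577*1/10 + 53293/127577*1/20 + 9519/127577*3/20 = 9519/127577 = pi_T  (ok)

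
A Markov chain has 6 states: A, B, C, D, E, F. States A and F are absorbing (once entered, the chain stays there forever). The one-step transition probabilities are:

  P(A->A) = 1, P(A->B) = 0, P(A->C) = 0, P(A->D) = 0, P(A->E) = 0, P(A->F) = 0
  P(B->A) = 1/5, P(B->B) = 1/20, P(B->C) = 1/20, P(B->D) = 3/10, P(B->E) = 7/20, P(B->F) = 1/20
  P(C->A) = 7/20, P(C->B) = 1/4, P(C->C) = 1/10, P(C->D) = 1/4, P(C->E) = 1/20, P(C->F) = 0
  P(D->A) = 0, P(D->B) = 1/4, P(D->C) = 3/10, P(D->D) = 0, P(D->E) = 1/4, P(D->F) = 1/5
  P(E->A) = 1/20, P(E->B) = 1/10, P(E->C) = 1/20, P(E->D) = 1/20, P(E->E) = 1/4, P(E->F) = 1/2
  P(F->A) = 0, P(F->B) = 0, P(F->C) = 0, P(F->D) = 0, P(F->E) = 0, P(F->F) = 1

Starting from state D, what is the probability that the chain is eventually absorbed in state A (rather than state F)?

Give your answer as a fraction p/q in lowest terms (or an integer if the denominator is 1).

Let a_i = P(absorbed in A | start in state i).
Boundary conditions: a_A = 1, a_F = 0.
For each transient state i, a_i = sum_j P(i->j) * a_j:
  a_B = 1/5*a_A + 1/20*a_B + 1/20*a_C + 3/10*a_D + 7/20*a_E + 1/20*a_F
  a_C = 7/20*a_A + 1/4*a_B + 1/10*a_C + 1/4*a_D + 1/20*a_E + 0*a_F
  a_D = 0*a_A + 1/4*a_B + 3/10*a_C + 0*a_D + 1/4*a_E + 1/5*a_F
  a_E = 1/20*a_A + 1/10*a_B + 1/20*a_C + 1/20*a_D + 1/4*a_E + 1/2*a_F

Substituting a_A = 1 and a_F = 0, rearrange to (I - Q) a = r where r[i] = P(i -> A):
  [19/20, -1/20, -3/10, -7/20] . (a_B, a_C, a_D, a_E) = 1/5
  [-1/4, 9/10, -1/4, -1/20] . (a_B, a_C, a_D, a_E) = 7/20
  [-1/4, -3/10, 1, -1/4] . (a_B, a_C, a_D, a_E) = 0
  [-1/10, -1/20, -1/20, 3/4] . (a_B, a_C, a_D, a_E) = 1/20

Solving yields:
  a_B = 9832/23673
  a_C = 43090/71019
  a_D = 23579/71019
  a_E = 13112/71019

Starting state is D, so the absorption probability is a_D = 23579/71019.

Answer: 23579/71019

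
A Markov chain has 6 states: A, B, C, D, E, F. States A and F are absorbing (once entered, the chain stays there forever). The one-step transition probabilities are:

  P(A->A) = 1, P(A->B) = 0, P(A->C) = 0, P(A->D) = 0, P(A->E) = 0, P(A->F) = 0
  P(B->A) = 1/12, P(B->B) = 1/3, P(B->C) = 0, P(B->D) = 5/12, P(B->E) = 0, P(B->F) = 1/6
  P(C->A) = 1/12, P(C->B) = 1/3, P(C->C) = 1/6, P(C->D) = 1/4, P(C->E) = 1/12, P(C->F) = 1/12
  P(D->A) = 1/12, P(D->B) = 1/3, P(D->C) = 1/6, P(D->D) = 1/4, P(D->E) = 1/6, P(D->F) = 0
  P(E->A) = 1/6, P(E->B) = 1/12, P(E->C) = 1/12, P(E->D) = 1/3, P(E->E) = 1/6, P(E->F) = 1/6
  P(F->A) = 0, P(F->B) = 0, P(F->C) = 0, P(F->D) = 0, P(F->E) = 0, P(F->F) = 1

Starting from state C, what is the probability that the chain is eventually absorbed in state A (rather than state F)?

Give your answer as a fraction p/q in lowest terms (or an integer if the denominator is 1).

Answer: 841/1683

Derivation:
Let a_i = P(absorbed in A | start in state i).
Boundary conditions: a_A = 1, a_F = 0.
For each transient state i, a_i = sum_j P(i->j) * a_j:
  a_B = 1/12*a_A + 1/3*a_B + 0*a_C + 5/12*a_D + 0*a_E + 1/6*a_F
  a_C = 1/12*a_A + 1/3*a_B + 1/6*a_C + 1/4*a_D + 1/12*a_E + 1/12*a_F
  a_D = 1/12*a_A + 1/3*a_B + 1/6*a_C + 1/4*a_D + 1/6*a_E + 0*a_F
  a_E = 1/6*a_A + 1/12*a_B + 1/12*a_C + 1/3*a_D + 1/6*a_E + 1/6*a_F

Substituting a_A = 1 and a_F = 0, rearrange to (I - Q) a = r where r[i] = P(i -> A):
  [2/3, 0, -5/12, 0] . (a_B, a_C, a_D, a_E) = 1/12
  [-1/3, 5/6, -1/4, -1/12] . (a_B, a_C, a_D, a_E) = 1/12
  [-1/3, -1/6, 3/4, -1/6] . (a_B, a_C, a_D, a_E) = 1/12
  [-1/12, -1/12, -1/3, 5/6] . (a_B, a_C, a_D, a_E) = 1/6

Solving yields:
  a_B = 71/153
  a_C = 841/1683
  a_D = 83/153
  a_E = 96/187

Starting state is C, so the absorption probability is a_C = 841/1683.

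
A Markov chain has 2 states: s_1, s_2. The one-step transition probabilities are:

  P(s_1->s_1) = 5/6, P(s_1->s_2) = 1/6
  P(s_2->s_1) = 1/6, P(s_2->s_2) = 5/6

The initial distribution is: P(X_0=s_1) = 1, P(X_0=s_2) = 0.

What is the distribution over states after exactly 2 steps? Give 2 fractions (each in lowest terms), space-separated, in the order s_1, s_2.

Propagating the distribution step by step (d_{t+1} = d_t * P):
d_0 = (s_1=1, s_2=0)
  d_1[s_1] = 1*5/6 + 0*1/6 = 5/6
  d_1[s_2] = 1*1/6 + 0*5/6 = 1/6
d_1 = (s_1=5/6, s_2=1/6)
  d_2[s_1] = 5/6*5/6 + 1/6*1/6 = 13/18
  d_2[s_2] = 5/6*1/6 + 1/6*5/6 = 5/18
d_2 = (s_1=13/18, s_2=5/18)

Answer: 13/18 5/18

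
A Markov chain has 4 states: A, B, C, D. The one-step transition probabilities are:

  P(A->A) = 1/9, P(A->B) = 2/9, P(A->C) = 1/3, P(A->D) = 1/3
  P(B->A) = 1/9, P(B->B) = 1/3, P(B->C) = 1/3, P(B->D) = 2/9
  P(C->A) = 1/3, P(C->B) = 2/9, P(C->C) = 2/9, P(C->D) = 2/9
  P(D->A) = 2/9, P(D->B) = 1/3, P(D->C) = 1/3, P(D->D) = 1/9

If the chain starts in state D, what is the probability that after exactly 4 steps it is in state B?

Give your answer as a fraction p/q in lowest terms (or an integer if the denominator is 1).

Answer: 1820/6561

Derivation:
Computing P^4 by repeated multiplication:
P^1 =
  A: [1/9, 2/9, 1/3, 1/3]
  B: [1/9, 1/3, 1/3, 2/9]
  C: [1/3, 2/9, 2/9, 2/9]
  D: [2/9, 1/3, 1/3, 1/9]
P^2 =
  A: [2/9, 23/81, 8/27, 16/81]
  B: [17/81, 23/81, 8/27, 17/81]
  C: [5/27, 22/81, 25/81, 19/81]
  D: [16/81, 22/81, 8/27, 19/81]
P^3 =
  A: [145/729, 67/243, 73/243, 164/729]
  B: [146/729, 202/729, 73/243, 2/9]
  C: [50/243, 203/729, 218/729, 158/729]
  D: [148/729, 203/729, 73/243, 53/243]
P^4 =
  A: [1331/6561, 1823/6561, 656/2187, 1439/6561]
  B: [443/2187, 1822/6561, 656/2187, 1442/6561]
  C: [49/243, 1819/6561, 1969/6561, 1450/6561]
  D: [442/2187, 1820/6561, 656/2187, 1447/6561]

(P^4)[D -> B] = 1820/6561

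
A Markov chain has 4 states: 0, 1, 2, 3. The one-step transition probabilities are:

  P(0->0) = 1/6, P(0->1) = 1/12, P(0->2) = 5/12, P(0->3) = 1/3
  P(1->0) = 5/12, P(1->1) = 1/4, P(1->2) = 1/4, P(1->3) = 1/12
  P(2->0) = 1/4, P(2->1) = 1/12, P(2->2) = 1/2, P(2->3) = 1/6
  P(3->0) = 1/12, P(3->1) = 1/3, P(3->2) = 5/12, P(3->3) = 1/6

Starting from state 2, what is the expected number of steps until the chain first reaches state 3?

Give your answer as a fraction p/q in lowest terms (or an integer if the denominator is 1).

Answer: 1560/311

Derivation:
Let h_i = expected steps to first reach 3 from state i.
Boundary: h_3 = 0.
First-step equations for the other states:
  h_0 = 1 + 1/6*h_0 + 1/12*h_1 + 5/12*h_2 + 1/3*h_3
  h_1 = 1 + 5/12*h_0 + 1/4*h_1 + 1/4*h_2 + 1/12*h_3
  h_2 = 1 + 1/4*h_0 + 1/12*h_1 + 1/2*h_2 + 1/6*h_3

Substituting h_3 = 0 and rearranging gives the linear system (I - Q) h = 1:
  [5/6, -1/12, -5/12] . (h_0, h_1, h_2) = 1
  [-5/12, 3/4, -1/4] . (h_0, h_1, h_2) = 1
  [-1/4, -1/12, 1/2] . (h_0, h_1, h_2) = 1

Solving yields:
  h_0 = 1320/311
  h_1 = 1668/311
  h_2 = 1560/311

Starting state is 2, so the expected hitting time is h_2 = 1560/311.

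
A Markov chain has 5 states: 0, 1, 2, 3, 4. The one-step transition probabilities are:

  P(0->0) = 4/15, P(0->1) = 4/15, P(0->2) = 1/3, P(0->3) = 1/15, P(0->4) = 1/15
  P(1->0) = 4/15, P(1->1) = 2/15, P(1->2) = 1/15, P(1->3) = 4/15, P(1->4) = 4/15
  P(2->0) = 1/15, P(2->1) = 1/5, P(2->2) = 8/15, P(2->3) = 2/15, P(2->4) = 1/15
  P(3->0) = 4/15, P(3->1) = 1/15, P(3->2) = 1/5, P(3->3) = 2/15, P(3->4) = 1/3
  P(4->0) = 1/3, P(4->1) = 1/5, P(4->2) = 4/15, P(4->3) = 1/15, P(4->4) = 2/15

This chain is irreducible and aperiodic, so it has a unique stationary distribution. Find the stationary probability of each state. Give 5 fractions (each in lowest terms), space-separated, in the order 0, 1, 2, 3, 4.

The stationary distribution satisfies pi = pi * P, i.e.:
  pi_0 = 4/15*pi_0 + 4/15*pi_1 + 1/15*pi_2 + 4/15*pi_3 + 1/3*pi_4
  pi_1 = 4/15*pi_0 + 2/15*pi_1 + 1/5*pi_2 + 1/15*pi_3 + 1/5*pi_4
  pi_2 = 1/3*pi_0 + 1/15*pi_1 + 8/15*pi_2 + 1/5*pi_3 + 4/15*pi_4
  pi_3 = 1/15*pi_0 + 4/15*pi_1 + 2/15*pi_2 + 2/15*pi_3 + 1/15*pi_4
  pi_4 = 1/15*pi_0 + 4/15*pi_1 + 1/15*pi_2 + 1/3*pi_3 + 2/15*pi_4
with normalization: pi_0 + pi_1 + pi_2 + pi_3 + pi_4 = 1.

Using the first 4 balance equations plus normalization, the linear system A*pi = b is:
  [-11/15, 4/15, 1/15, 4/15, 1/3] . pi = 0
  [4/15, -13/15, 1/5, 1/15, 1/5] . pi = 0
  [1/3, 1/15, -7/15, 1/5, 4/15] . pi = 0
  [1/15, 4/15, 2/15, -13/15, 1/15] . pi = 0
  [1, 1, 1, 1, 1] . pi = 1

Solving yields:
  pi_0 = 8835/41579
  pi_1 = 7653/41579
  pi_2 = 13330/41579
  pi_3 = 5562/41579
  pi_4 = 6199/41579

Verification (pi * P):
  8835/41579*4/15 + 7653/41579*4/15 + 13330/41579*1/15 + 5562/41579*4/15 + 6199/41579*1/3 = 8835/41579 = pi_0  (ok)
  8835/41579*4/15 + 7653/41579*2/15 + 13330/41579*1/5 + 5562/41579*1/15 + 6199/41579*1/5 = 7653/41579 = pi_1  (ok)
  8835/41579*1/3 + 7653/41579*1/15 + 13330/41579*8/15 + 5562/41579*1/5 + 6199/41579*4/15 = 13330/41579 = pi_2  (ok)
  8835/41579*1/15 + 7653/41579*4/15 + 13330/41579*2/15 + 5562/41579*2/15 + 6199/41579*1/15 = 5562/41579 = pi_3  (ok)
  8835/41579*1/15 + 7653/41579*4/15 + 13330/41579*1/15 + 5562/41579*1/3 + 6199/41579*2/15 = 6199/41579 = pi_4  (ok)

Answer: 8835/41579 7653/41579 13330/41579 5562/41579 6199/41579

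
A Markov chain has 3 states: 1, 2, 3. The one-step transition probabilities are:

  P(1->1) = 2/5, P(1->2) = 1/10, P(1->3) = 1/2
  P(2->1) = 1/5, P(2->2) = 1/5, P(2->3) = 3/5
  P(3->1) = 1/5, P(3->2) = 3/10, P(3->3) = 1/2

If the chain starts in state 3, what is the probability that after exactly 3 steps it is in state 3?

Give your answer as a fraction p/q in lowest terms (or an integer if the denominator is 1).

Computing P^3 by repeated multiplication:
P^1 =
  1: [2/5, 1/10, 1/2]
  2: [1/5, 1/5, 3/5]
  3: [1/5, 3/10, 1/2]
P^2 =
  1: [7/25, 21/100, 51/100]
  2: [6/25, 6/25, 13/25]
  3: [6/25, 23/100, 53/100]
P^3 =
  1: [32/125, 223/1000, 521/1000]
  2: [31/125, 57/250, 131/250]
  3: [31/125, 229/1000, 523/1000]

(P^3)[3 -> 3] = 523/1000

Answer: 523/1000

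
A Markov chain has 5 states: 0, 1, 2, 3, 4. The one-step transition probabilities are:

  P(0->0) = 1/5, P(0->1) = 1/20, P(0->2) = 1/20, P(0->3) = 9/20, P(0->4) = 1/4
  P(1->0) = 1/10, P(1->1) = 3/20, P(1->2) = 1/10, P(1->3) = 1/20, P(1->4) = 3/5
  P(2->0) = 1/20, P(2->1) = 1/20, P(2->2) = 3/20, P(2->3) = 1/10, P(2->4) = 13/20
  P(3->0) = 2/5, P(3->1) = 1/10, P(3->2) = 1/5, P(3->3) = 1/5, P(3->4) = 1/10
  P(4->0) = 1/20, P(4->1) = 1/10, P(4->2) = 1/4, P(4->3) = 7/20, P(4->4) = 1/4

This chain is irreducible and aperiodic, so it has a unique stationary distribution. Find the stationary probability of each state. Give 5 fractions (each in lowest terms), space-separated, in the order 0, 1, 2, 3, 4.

The stationary distribution satisfies pi = pi * P, i.e.:
  pi_0 = 1/5*pi_0 + 1/10*pi_1 + 1/20*pi_2 + 2/5*pi_3 + 1/20*pi_4
  pi_1 = 1/20*pi_0 + 3/20*pi_1 + 1/20*pi_2 + 1/10*pi_3 + 1/10*pi_4
  pi_2 = 1/20*pi_0 + 1/10*pi_1 + 3/20*pi_2 + 1/5*pi_3 + 1/4*pi_4
  pi_3 = 9/20*pi_0 + 1/20*pi_1 + 1/10*pi_2 + 1/5*pi_3 + 7/20*pi_4
  pi_4 = 1/4*pi_0 + 3/5*pi_1 + 13/20*pi_2 + 1/10*pi_3 + 1/4*pi_4
with normalization: pi_0 + pi_1 + pi_2 + pi_3 + pi_4 = 1.

Using the first 4 balance equations plus normalization, the linear system A*pi = b is:
  [-4/5, 1/10, 1/20, 2/5, 1/20] . pi = 0
  [1/20, -17/20, 1/20, 1/10, 1/10] . pi = 0
  [1/20, 1/10, -17/20, 1/5, 1/4] . pi = 0
  [9/20, 1/20, 1/10, -4/5, 7/20] . pi = 0
  [1, 1, 1, 1, 1] . pi = 1

Solving yields:
  pi_0 = 12966/76019
  pi_1 = 6629/76019
  pi_2 = 13121/76019
  pi_3 = 19682/76019
  pi_4 = 23621/76019

Verification (pi * P):
  12966/76019*1/5 + 6629/76019*1/10 + 13121/76019*1/20 + 19682/76019*2/5 + 23621/76019*1/20 = 12966/76019 = pi_0  (ok)
  12966/76019*1/20 + 6629/76019*3/20 + 13121/76019*1/20 + 19682/76019*1/10 + 23621/76019*1/10 = 6629/76019 = pi_1  (ok)
  12966/76019*1/20 + 6629/76019*1/10 + 13121/76019*3/20 + 19682/76019*1/5 + 23621/76019*1/4 = 13121/76019 = pi_2  (ok)
  12966/76019*9/20 + 6629/76019*1/20 + 13121/76019*1/10 + 19682/76019*1/5 + 23621/76019*7/20 = 19682/76019 = pi_3  (ok)
  12966/76019*1/4 + 6629/76019*3/5 + 13121/76019*13/20 + 19682/76019*1/10 + 23621/76019*1/4 = 23621/76019 = pi_4  (ok)

Answer: 12966/76019 6629/76019 13121/76019 19682/76019 23621/76019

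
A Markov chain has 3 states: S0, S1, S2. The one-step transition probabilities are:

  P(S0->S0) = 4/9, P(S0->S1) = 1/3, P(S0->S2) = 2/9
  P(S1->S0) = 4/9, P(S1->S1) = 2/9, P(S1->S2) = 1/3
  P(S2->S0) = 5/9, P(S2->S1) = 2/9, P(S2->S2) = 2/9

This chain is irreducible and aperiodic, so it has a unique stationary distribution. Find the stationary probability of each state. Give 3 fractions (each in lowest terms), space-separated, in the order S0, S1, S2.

The stationary distribution satisfies pi = pi * P, i.e.:
  pi_S0 = 4/9*pi_S0 + 4/9*pi_S1 + 5/9*pi_S2
  pi_S1 = 1/3*pi_S0 + 2/9*pi_S1 + 2/9*pi_S2
  pi_S2 = 2/9*pi_S0 + 1/3*pi_S1 + 2/9*pi_S2
with normalization: pi_S0 + pi_S1 + pi_S2 = 1.

Using the first 2 balance equations plus normalization, the linear system A*pi = b is:
  [-5/9, 4/9, 5/9] . pi = 0
  [1/3, -7/9, 2/9] . pi = 0
  [1, 1, 1] . pi = 1

Solving yields:
  pi_S0 = 43/91
  pi_S1 = 25/91
  pi_S2 = 23/91

Verification (pi * P):
  43/91*4/9 + 25/91*4/9 + 23/91*5/9 = 43/91 = pi_S0  (ok)
  43/91*1/3 + 25/91*2/9 + 23/91*2/9 = 25/91 = pi_S1  (ok)
  43/91*2/9 + 25/91*1/3 + 23/91*2/9 = 23/91 = pi_S2  (ok)

Answer: 43/91 25/91 23/91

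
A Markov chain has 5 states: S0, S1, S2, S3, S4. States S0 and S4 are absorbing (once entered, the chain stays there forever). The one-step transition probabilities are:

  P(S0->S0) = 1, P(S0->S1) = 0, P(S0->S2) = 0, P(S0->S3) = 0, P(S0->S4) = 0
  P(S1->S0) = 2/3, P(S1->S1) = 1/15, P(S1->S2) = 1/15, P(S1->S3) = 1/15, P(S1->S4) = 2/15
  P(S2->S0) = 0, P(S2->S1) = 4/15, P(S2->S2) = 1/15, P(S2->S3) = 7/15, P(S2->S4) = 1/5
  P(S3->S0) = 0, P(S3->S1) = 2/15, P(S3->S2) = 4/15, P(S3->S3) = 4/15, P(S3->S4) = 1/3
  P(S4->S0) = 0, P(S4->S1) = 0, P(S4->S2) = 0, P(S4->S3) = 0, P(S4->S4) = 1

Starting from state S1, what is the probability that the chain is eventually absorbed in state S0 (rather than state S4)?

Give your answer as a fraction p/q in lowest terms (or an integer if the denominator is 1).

Answer: 210/277

Derivation:
Let a_i = P(absorbed in S0 | start in state i).
Boundary conditions: a_S0 = 1, a_S4 = 0.
For each transient state i, a_i = sum_j P(i->j) * a_j:
  a_S1 = 2/3*a_S0 + 1/15*a_S1 + 1/15*a_S2 + 1/15*a_S3 + 2/15*a_S4
  a_S2 = 0*a_S0 + 4/15*a_S1 + 1/15*a_S2 + 7/15*a_S3 + 1/5*a_S4
  a_S3 = 0*a_S0 + 2/15*a_S1 + 4/15*a_S2 + 4/15*a_S3 + 1/3*a_S4

Substituting a_S0 = 1 and a_S4 = 0, rearrange to (I - Q) a = r where r[i] = P(i -> S0):
  [14/15, -1/15, -1/15] . (a_S1, a_S2, a_S3) = 2/3
  [-4/15, 14/15, -7/15] . (a_S1, a_S2, a_S3) = 0
  [-2/15, -4/15, 11/15] . (a_S1, a_S2, a_S3) = 0

Solving yields:
  a_S1 = 210/277
  a_S2 = 290/831
  a_S3 = 220/831

Starting state is S1, so the absorption probability is a_S1 = 210/277.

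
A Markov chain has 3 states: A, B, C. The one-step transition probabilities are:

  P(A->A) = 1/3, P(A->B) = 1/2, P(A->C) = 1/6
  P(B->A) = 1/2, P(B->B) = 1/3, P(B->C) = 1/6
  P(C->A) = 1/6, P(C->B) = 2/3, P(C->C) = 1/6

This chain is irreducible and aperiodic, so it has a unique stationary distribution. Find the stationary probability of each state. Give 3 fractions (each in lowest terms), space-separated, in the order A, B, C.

Answer: 8/21 19/42 1/6

Derivation:
The stationary distribution satisfies pi = pi * P, i.e.:
  pi_A = 1/3*pi_A + 1/2*pi_B + 1/6*pi_C
  pi_B = 1/2*pi_A + 1/3*pi_B + 2/3*pi_C
  pi_C = 1/6*pi_A + 1/6*pi_B + 1/6*pi_C
with normalization: pi_A + pi_B + pi_C = 1.

Using the first 2 balance equations plus normalization, the linear system A*pi = b is:
  [-2/3, 1/2, 1/6] . pi = 0
  [1/2, -2/3, 2/3] . pi = 0
  [1, 1, 1] . pi = 1

Solving yields:
  pi_A = 8/21
  pi_B = 19/42
  pi_C = 1/6

Verification (pi * P):
  8/21*1/3 + 19/42*1/2 + 1/6*1/6 = 8/21 = pi_A  (ok)
  8/21*1/2 + 19/42*1/3 + 1/6*2/3 = 19/42 = pi_B  (ok)
  8/21*1/6 + 19/42*1/6 + 1/6*1/6 = 1/6 = pi_C  (ok)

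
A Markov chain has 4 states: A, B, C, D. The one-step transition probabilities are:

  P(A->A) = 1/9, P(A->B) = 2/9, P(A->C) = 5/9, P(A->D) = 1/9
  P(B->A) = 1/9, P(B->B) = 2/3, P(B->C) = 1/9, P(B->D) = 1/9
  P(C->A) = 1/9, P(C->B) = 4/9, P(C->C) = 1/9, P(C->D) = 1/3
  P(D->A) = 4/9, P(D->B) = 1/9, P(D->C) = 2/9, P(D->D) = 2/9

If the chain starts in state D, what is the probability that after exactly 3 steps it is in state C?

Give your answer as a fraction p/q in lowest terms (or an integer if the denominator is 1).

Answer: 52/243

Derivation:
Computing P^3 by repeated multiplication:
P^1 =
  A: [1/9, 2/9, 5/9, 1/9]
  B: [1/9, 2/3, 1/9, 1/9]
  C: [1/9, 4/9, 1/9, 1/3]
  D: [4/9, 1/9, 2/9, 2/9]
P^2 =
  A: [4/27, 35/81, 14/81, 20/81]
  B: [4/27, 43/81, 14/81, 4/27]
  C: [2/9, 11/27, 16/81, 14/81]
  D: [5/27, 8/27, 1/3, 5/27]
P^3 =
  A: [47/243, 310/729, 149/729, 43/243]
  B: [13/81, 350/729, 47/243, 121/729]
  C: [41/243, 104/243, 167/729, 127/729]
  D: [14/81, 11/27, 52/243, 50/243]

(P^3)[D -> C] = 52/243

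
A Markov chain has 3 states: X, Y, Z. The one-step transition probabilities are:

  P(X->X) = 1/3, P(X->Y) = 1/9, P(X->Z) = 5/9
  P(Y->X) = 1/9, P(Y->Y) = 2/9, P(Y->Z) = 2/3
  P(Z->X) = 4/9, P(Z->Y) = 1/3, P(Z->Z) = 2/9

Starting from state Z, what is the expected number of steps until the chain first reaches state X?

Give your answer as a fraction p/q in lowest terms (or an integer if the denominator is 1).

Let h_i = expected steps to first reach X from state i.
Boundary: h_X = 0.
First-step equations for the other states:
  h_Y = 1 + 1/9*h_X + 2/9*h_Y + 2/3*h_Z
  h_Z = 1 + 4/9*h_X + 1/3*h_Y + 2/9*h_Z

Substituting h_X = 0 and rearranging gives the linear system (I - Q) h = 1:
  [7/9, -2/3] . (h_Y, h_Z) = 1
  [-1/3, 7/9] . (h_Y, h_Z) = 1

Solving yields:
  h_Y = 117/31
  h_Z = 90/31

Starting state is Z, so the expected hitting time is h_Z = 90/31.

Answer: 90/31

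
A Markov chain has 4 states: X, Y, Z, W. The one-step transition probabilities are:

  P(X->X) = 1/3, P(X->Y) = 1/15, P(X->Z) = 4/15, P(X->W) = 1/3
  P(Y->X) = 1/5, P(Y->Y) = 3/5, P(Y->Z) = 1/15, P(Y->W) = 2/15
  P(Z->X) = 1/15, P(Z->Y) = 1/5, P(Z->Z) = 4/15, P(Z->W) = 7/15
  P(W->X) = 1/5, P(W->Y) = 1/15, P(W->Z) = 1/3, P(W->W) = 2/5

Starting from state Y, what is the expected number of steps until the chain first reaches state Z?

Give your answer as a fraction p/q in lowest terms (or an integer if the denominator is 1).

Let h_i = expected steps to first reach Z from state i.
Boundary: h_Z = 0.
First-step equations for the other states:
  h_X = 1 + 1/3*h_X + 1/15*h_Y + 4/15*h_Z + 1/3*h_W
  h_Y = 1 + 1/5*h_X + 3/5*h_Y + 1/15*h_Z + 2/15*h_W
  h_W = 1 + 1/5*h_X + 1/15*h_Y + 1/3*h_Z + 2/5*h_W

Substituting h_Z = 0 and rearranging gives the linear system (I - Q) h = 1:
  [2/3, -1/15, -1/3] . (h_X, h_Y, h_W) = 1
  [-1/5, 2/5, -2/15] . (h_X, h_Y, h_W) = 1
  [-1/5, -1/15, 3/5] . (h_X, h_Y, h_W) = 1

Solving yields:
  h_X = 735/191
  h_Y = 2145/382
  h_W = 1365/382

Starting state is Y, so the expected hitting time is h_Y = 2145/382.

Answer: 2145/382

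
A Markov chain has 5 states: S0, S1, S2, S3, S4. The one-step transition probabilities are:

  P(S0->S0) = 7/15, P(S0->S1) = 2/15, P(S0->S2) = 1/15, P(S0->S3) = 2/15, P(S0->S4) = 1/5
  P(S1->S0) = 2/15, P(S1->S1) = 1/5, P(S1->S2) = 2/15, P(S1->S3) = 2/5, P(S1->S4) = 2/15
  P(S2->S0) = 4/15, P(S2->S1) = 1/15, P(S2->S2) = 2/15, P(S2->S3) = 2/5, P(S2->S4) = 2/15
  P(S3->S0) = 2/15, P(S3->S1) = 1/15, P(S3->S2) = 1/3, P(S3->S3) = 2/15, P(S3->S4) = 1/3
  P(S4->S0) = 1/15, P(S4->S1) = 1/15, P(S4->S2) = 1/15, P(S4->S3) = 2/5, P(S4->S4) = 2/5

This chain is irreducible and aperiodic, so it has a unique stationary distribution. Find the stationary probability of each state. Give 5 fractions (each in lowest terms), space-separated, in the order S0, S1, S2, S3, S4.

Answer: 6550/32151 2977/32151 1672/10717 8774/32151 1262/4593

Derivation:
The stationary distribution satisfies pi = pi * P, i.e.:
  pi_S0 = 7/15*pi_S0 + 2/15*pi_S1 + 4/15*pi_S2 + 2/15*pi_S3 + 1/15*pi_S4
  pi_S1 = 2/15*pi_S0 + 1/5*pi_S1 + 1/15*pi_S2 + 1/15*pi_S3 + 1/15*pi_S4
  pi_S2 = 1/15*pi_S0 + 2/15*pi_S1 + 2/15*pi_S2 + 1/3*pi_S3 + 1/15*pi_S4
  pi_S3 = 2/15*pi_S0 + 2/5*pi_S1 + 2/5*pi_S2 + 2/15*pi_S3 + 2/5*pi_S4
  pi_S4 = 1/5*pi_S0 + 2/15*pi_S1 + 2/15*pi_S2 + 1/3*pi_S3 + 2/5*pi_S4
with normalization: pi_S0 + pi_S1 + pi_S2 + pi_S3 + pi_S4 = 1.

Using the first 4 balance equations plus normalization, the linear system A*pi = b is:
  [-8/15, 2/15, 4/15, 2/15, 1/15] . pi = 0
  [2/15, -4/5, 1/15, 1/15, 1/15] . pi = 0
  [1/15, 2/15, -13/15, 1/3, 1/15] . pi = 0
  [2/15, 2/5, 2/5, -13/15, 2/5] . pi = 0
  [1, 1, 1, 1, 1] . pi = 1

Solving yields:
  pi_S0 = 6550/32151
  pi_S1 = 2977/32151
  pi_S2 = 1672/10717
  pi_S3 = 8774/32151
  pi_S4 = 1262/4593

Verification (pi * P):
  6550/32151*7/15 + 2977/32151*2/15 + 1672/10717*4/15 + 8774/32151*2/15 + 1262/4593*1/15 = 6550/32151 = pi_S0  (ok)
  6550/32151*2/15 + 2977/32151*1/5 + 1672/10717*1/15 + 8774/32151*1/15 + 1262/4593*1/15 = 2977/32151 = pi_S1  (ok)
  6550/32151*1/15 + 2977/32151*2/15 + 1672/10717*2/15 + 8774/32151*1/3 + 1262/4593*1/15 = 1672/10717 = pi_S2  (ok)
  6550/32151*2/15 + 2977/32151*2/5 + 1672/10717*2/5 + 8774/32151*2/15 + 1262/4593*2/5 = 8774/32151 = pi_S3  (ok)
  6550/32151*1/5 + 2977/32151*2/15 + 1672/10717*2/15 + 8774/32151*1/3 + 1262/4593*2/5 = 1262/4593 = pi_S4  (ok)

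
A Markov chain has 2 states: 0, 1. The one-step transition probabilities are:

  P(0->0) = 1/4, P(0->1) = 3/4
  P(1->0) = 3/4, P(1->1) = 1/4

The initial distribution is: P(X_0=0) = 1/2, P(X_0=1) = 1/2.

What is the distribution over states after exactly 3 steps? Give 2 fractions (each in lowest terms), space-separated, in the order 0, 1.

Answer: 1/2 1/2

Derivation:
Propagating the distribution step by step (d_{t+1} = d_t * P):
d_0 = (0=1/2, 1=1/2)
  d_1[0] = 1/2*1/4 + 1/2*3/4 = 1/2
  d_1[1] = 1/2*3/4 + 1/2*1/4 = 1/2
d_1 = (0=1/2, 1=1/2)
  d_2[0] = 1/2*1/4 + 1/2*3/4 = 1/2
  d_2[1] = 1/2*3/4 + 1/2*1/4 = 1/2
d_2 = (0=1/2, 1=1/2)
  d_3[0] = 1/2*1/4 + 1/2*3/4 = 1/2
  d_3[1] = 1/2*3/4 + 1/2*1/4 = 1/2
d_3 = (0=1/2, 1=1/2)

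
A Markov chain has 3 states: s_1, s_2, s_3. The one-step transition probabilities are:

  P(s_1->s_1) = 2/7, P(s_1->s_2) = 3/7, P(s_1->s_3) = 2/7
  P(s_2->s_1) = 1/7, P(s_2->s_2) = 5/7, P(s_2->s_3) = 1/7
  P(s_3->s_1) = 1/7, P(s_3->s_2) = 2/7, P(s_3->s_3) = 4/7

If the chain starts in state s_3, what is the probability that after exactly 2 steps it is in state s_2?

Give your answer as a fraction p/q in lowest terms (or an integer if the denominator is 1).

Answer: 3/7

Derivation:
Computing P^2 by repeated multiplication:
P^1 =
  s_1: [2/7, 3/7, 2/7]
  s_2: [1/7, 5/7, 1/7]
  s_3: [1/7, 2/7, 4/7]
P^2 =
  s_1: [9/49, 25/49, 15/49]
  s_2: [8/49, 30/49, 11/49]
  s_3: [8/49, 3/7, 20/49]

(P^2)[s_3 -> s_2] = 3/7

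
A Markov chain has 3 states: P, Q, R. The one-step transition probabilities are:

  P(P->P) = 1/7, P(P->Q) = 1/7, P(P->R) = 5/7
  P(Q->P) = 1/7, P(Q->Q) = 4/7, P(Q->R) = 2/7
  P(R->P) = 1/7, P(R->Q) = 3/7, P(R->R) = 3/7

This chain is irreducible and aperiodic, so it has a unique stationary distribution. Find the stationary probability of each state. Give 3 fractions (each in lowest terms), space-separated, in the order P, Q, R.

Answer: 1/7 19/42 17/42

Derivation:
The stationary distribution satisfies pi = pi * P, i.e.:
  pi_P = 1/7*pi_P + 1/7*pi_Q + 1/7*pi_R
  pi_Q = 1/7*pi_P + 4/7*pi_Q + 3/7*pi_R
  pi_R = 5/7*pi_P + 2/7*pi_Q + 3/7*pi_R
with normalization: pi_P + pi_Q + pi_R = 1.

Using the first 2 balance equations plus normalization, the linear system A*pi = b is:
  [-6/7, 1/7, 1/7] . pi = 0
  [1/7, -3/7, 3/7] . pi = 0
  [1, 1, 1] . pi = 1

Solving yields:
  pi_P = 1/7
  pi_Q = 19/42
  pi_R = 17/42

Verification (pi * P):
  1/7*1/7 + 19/42*1/7 + 17/42*1/7 = 1/7 = pi_P  (ok)
  1/7*1/7 + 19/42*4/7 + 17/42*3/7 = 19/42 = pi_Q  (ok)
  1/7*5/7 + 19/42*2/7 + 17/42*3/7 = 17/42 = pi_R  (ok)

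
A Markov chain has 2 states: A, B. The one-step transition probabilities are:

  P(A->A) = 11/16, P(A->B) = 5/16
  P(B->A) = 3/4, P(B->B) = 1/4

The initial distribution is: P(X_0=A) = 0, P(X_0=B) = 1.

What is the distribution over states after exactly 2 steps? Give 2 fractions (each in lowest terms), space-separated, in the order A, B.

Propagating the distribution step by step (d_{t+1} = d_t * P):
d_0 = (A=0, B=1)
  d_1[A] = 0*11/16 + 1*3/4 = 3/4
  d_1[B] = 0*5/16 + 1*1/4 = 1/4
d_1 = (A=3/4, B=1/4)
  d_2[A] = 3/4*11/16 + 1/4*3/4 = 45/64
  d_2[B] = 3/4*5/16 + 1/4*1/4 = 19/64
d_2 = (A=45/64, B=19/64)

Answer: 45/64 19/64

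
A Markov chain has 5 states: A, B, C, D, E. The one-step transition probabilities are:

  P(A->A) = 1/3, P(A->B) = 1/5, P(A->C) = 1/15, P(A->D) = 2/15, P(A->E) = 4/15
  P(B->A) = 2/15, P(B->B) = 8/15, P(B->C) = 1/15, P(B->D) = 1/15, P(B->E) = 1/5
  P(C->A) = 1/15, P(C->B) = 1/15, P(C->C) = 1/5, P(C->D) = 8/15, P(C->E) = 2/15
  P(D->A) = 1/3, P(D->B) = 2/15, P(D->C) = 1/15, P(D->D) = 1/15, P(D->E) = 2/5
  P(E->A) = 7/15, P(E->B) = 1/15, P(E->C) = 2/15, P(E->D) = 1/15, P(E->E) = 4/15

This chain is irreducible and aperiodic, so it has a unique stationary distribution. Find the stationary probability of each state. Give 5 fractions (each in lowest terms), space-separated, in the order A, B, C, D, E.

The stationary distribution satisfies pi = pi * P, i.e.:
  pi_A = 1/3*pi_A + 2/15*pi_B + 1/15*pi_C + 1/3*pi_D + 7/15*pi_E
  pi_B = 1/5*pi_A + 8/15*pi_B + 1/15*pi_C + 2/15*pi_D + 1/15*pi_E
  pi_C = 1/15*pi_A + 1/15*pi_B + 1/5*pi_C + 1/15*pi_D + 2/15*pi_E
  pi_D = 2/15*pi_A + 1/15*pi_B + 8/15*pi_C + 1/15*pi_D + 1/15*pi_E
  pi_E = 4/15*pi_A + 1/5*pi_B + 2/15*pi_C + 2/5*pi_D + 4/15*pi_E
with normalization: pi_A + pi_B + pi_C + pi_D + pi_E = 1.

Using the first 4 balance equations plus normalization, the linear system A*pi = b is:
  [-2/3, 2/15, 1/15, 1/3, 7/15] . pi = 0
  [1/5, -7/15, 1/15, 2/15, 1/15] . pi = 0
  [1/15, 1/15, -4/5, 1/15, 2/15] . pi = 0
  [2/15, 1/15, 8/15, -14/15, 1/15] . pi = 0
  [1, 1, 1, 1, 1] . pi = 1

Solving yields:
  pi_A = 1541/5161
  pi_B = 3346/15483
  pi_C = 499/5161
  pi_D = 2039/15483
  pi_E = 102/397

Verification (pi * P):
  1541/5161*1/3 + 3346/15483*2/15 + 499/5161*1/15 + 2039/15483*1/3 + 102/397*7/15 = 1541/5161 = pi_A  (ok)
  1541/5161*1/5 + 3346/15483*8/15 + 499/5161*1/15 + 2039/15483*2/15 + 102/397*1/15 = 3346/15483 = pi_B  (ok)
  1541/5161*1/15 + 3346/15483*1/15 + 499/5161*1/5 + 2039/15483*1/15 + 102/397*2/15 = 499/5161 = pi_C  (ok)
  1541/5161*2/15 + 3346/15483*1/15 + 499/5161*8/15 + 2039/15483*1/15 + 102/397*1/15 = 2039/15483 = pi_D  (ok)
  1541/5161*4/15 + 3346/15483*1/5 + 499/5161*2/15 + 2039/15483*2/5 + 102/397*4/15 = 102/397 = pi_E  (ok)

Answer: 1541/5161 3346/15483 499/5161 2039/15483 102/397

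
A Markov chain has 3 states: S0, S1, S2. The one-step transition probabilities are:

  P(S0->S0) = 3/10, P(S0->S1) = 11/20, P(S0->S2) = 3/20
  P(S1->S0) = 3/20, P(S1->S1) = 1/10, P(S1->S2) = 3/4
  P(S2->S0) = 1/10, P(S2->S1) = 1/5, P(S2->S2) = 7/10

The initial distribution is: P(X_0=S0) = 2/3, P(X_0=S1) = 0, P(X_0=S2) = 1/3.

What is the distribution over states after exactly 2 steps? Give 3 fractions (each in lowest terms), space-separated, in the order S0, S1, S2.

Answer: 101/600 143/600 89/150

Derivation:
Propagating the distribution step by step (d_{t+1} = d_t * P):
d_0 = (S0=2/3, S1=0, S2=1/3)
  d_1[S0] = 2/3*3/10 + 0*3/20 + 1/3*1/10 = 7/30
  d_1[S1] = 2/3*11/20 + 0*1/10 + 1/3*1/5 = 13/30
  d_1[S2] = 2/3*3/20 + 0*3/4 + 1/3*7/10 = 1/3
d_1 = (S0=7/30, S1=13/30, S2=1/3)
  d_2[S0] = 7/30*3/10 + 13/30*3/20 + 1/3*1/10 = 101/600
  d_2[S1] = 7/30*11/20 + 13/30*1/10 + 1/3*1/5 = 143/600
  d_2[S2] = 7/30*3/20 + 13/30*3/4 + 1/3*7/10 = 89/150
d_2 = (S0=101/600, S1=143/600, S2=89/150)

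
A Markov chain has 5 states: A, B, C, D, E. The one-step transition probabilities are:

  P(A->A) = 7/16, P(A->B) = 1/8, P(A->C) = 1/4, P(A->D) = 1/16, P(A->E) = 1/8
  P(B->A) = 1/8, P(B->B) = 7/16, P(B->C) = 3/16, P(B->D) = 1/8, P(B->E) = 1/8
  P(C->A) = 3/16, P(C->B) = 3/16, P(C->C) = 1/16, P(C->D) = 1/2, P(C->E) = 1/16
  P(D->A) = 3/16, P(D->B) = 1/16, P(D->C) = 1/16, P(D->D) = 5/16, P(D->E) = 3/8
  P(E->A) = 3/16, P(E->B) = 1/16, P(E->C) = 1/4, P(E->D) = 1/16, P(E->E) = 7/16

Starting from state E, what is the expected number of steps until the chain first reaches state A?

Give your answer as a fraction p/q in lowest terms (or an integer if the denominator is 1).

Let h_i = expected steps to first reach A from state i.
Boundary: h_A = 0.
First-step equations for the other states:
  h_B = 1 + 1/8*h_A + 7/16*h_B + 3/16*h_C + 1/8*h_D + 1/8*h_E
  h_C = 1 + 3/16*h_A + 3/16*h_B + 1/16*h_C + 1/2*h_D + 1/16*h_E
  h_D = 1 + 3/16*h_A + 1/16*h_B + 1/16*h_C + 5/16*h_D + 3/8*h_E
  h_E = 1 + 3/16*h_A + 1/16*h_B + 1/4*h_C + 1/16*h_D + 7/16*h_E

Substituting h_A = 0 and rearranging gives the linear system (I - Q) h = 1:
  [9/16, -3/16, -1/8, -1/8] . (h_B, h_C, h_D, h_E) = 1
  [-3/16, 15/16, -1/2, -1/16] . (h_B, h_C, h_D, h_E) = 1
  [-1/16, -1/16, 11/16, -3/8] . (h_B, h_C, h_D, h_E) = 1
  [-1/16, -1/4, -1/16, 9/16] . (h_B, h_C, h_D, h_E) = 1

Solving yields:
  h_B = 14768/2407
  h_C = 13568/2407
  h_D = 13408/2407
  h_E = 13440/2407

Starting state is E, so the expected hitting time is h_E = 13440/2407.

Answer: 13440/2407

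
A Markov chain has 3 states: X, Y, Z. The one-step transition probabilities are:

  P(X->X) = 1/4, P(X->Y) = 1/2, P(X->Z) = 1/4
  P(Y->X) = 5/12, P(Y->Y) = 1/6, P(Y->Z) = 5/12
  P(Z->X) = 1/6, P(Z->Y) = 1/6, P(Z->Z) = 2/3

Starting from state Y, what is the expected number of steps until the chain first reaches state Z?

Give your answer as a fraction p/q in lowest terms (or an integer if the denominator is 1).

Answer: 14/5

Derivation:
Let h_i = expected steps to first reach Z from state i.
Boundary: h_Z = 0.
First-step equations for the other states:
  h_X = 1 + 1/4*h_X + 1/2*h_Y + 1/4*h_Z
  h_Y = 1 + 5/12*h_X + 1/6*h_Y + 5/12*h_Z

Substituting h_Z = 0 and rearranging gives the linear system (I - Q) h = 1:
  [3/4, -1/2] . (h_X, h_Y) = 1
  [-5/12, 5/6] . (h_X, h_Y) = 1

Solving yields:
  h_X = 16/5
  h_Y = 14/5

Starting state is Y, so the expected hitting time is h_Y = 14/5.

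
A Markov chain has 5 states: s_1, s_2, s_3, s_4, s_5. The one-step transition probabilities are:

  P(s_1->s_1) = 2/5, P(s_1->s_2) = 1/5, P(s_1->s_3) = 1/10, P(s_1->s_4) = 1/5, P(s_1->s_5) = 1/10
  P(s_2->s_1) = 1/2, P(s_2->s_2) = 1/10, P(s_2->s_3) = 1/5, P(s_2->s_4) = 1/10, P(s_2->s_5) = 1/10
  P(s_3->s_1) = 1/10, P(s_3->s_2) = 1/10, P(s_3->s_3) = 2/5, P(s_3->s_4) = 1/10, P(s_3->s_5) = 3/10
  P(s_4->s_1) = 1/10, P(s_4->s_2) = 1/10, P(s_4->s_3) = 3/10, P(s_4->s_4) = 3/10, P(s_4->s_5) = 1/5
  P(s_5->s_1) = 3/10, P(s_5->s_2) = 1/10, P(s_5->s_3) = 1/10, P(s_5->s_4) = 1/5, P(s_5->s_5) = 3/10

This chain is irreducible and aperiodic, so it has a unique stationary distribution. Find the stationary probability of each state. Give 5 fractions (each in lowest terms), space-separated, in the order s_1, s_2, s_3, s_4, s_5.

Answer: 781/2859 364/2859 611/2859 527/2859 192/953

Derivation:
The stationary distribution satisfies pi = pi * P, i.e.:
  pi_s_1 = 2/5*pi_s_1 + 1/2*pi_s_2 + 1/10*pi_s_3 + 1/10*pi_s_4 + 3/10*pi_s_5
  pi_s_2 = 1/5*pi_s_1 + 1/10*pi_s_2 + 1/10*pi_s_3 + 1/10*pi_s_4 + 1/10*pi_s_5
  pi_s_3 = 1/10*pi_s_1 + 1/5*pi_s_2 + 2/5*pi_s_3 + 3/10*pi_s_4 + 1/10*pi_s_5
  pi_s_4 = 1/5*pi_s_1 + 1/10*pi_s_2 + 1/10*pi_s_3 + 3/10*pi_s_4 + 1/5*pi_s_5
  pi_s_5 = 1/10*pi_s_1 + 1/10*pi_s_2 + 3/10*pi_s_3 + 1/5*pi_s_4 + 3/10*pi_s_5
with normalization: pi_s_1 + pi_s_2 + pi_s_3 + pi_s_4 + pi_s_5 = 1.

Using the first 4 balance equations plus normalization, the linear system A*pi = b is:
  [-3/5, 1/2, 1/10, 1/10, 3/10] . pi = 0
  [1/5, -9/10, 1/10, 1/10, 1/10] . pi = 0
  [1/10, 1/5, -3/5, 3/10, 1/10] . pi = 0
  [1/5, 1/10, 1/10, -7/10, 1/5] . pi = 0
  [1, 1, 1, 1, 1] . pi = 1

Solving yields:
  pi_s_1 = 781/2859
  pi_s_2 = 364/2859
  pi_s_3 = 611/2859
  pi_s_4 = 527/2859
  pi_s_5 = 192/953

Verification (pi * P):
  781/2859*2/5 + 364/2859*1/2 + 611/2859*1/10 + 527/2859*1/10 + 192/953*3/10 = 781/2859 = pi_s_1  (ok)
  781/2859*1/5 + 364/2859*1/10 + 611/2859*1/10 + 527/2859*1/10 + 192/953*1/10 = 364/2859 = pi_s_2  (ok)
  781/2859*1/10 + 364/2859*1/5 + 611/2859*2/5 + 527/2859*3/10 + 192/953*1/10 = 611/2859 = pi_s_3  (ok)
  781/2859*1/5 + 364/2859*1/10 + 611/2859*1/10 + 527/2859*3/10 + 192/953*1/5 = 527/2859 = pi_s_4  (ok)
  781/2859*1/10 + 364/2859*1/10 + 611/2859*3/10 + 527/2859*1/5 + 192/953*3/10 = 192/953 = pi_s_5  (ok)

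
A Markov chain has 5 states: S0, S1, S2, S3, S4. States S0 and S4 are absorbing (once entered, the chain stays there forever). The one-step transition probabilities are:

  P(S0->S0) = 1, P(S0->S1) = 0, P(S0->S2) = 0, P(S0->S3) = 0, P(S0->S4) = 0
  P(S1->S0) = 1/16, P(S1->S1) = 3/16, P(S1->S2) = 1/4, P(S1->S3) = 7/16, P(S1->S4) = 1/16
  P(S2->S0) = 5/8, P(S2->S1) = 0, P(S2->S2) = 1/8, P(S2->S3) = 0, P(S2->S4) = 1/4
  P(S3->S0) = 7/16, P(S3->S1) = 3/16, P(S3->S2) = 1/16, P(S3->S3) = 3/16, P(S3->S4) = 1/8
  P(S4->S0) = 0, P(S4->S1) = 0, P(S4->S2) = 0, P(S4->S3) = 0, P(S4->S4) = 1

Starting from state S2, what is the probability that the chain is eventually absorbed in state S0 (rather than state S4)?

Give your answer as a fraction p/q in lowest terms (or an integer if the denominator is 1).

Answer: 5/7

Derivation:
Let a_i = P(absorbed in S0 | start in state i).
Boundary conditions: a_S0 = 1, a_S4 = 0.
For each transient state i, a_i = sum_j P(i->j) * a_j:
  a_S1 = 1/16*a_S0 + 3/16*a_S1 + 1/4*a_S2 + 7/16*a_S3 + 1/16*a_S4
  a_S2 = 5/8*a_S0 + 0*a_S1 + 1/8*a_S2 + 0*a_S3 + 1/4*a_S4
  a_S3 = 7/16*a_S0 + 3/16*a_S1 + 1/16*a_S2 + 3/16*a_S3 + 1/8*a_S4

Substituting a_S0 = 1 and a_S4 = 0, rearrange to (I - Q) a = r where r[i] = P(i -> S0):
  [13/16, -1/4, -7/16] . (a_S1, a_S2, a_S3) = 1/16
  [0, 7/8, 0] . (a_S1, a_S2, a_S3) = 5/8
  [-3/16, -1/16, 13/16] . (a_S1, a_S2, a_S3) = 7/16

Solving yields:
  a_S1 = 729/1036
  a_S2 = 5/7
  a_S3 = 783/1036

Starting state is S2, so the absorption probability is a_S2 = 5/7.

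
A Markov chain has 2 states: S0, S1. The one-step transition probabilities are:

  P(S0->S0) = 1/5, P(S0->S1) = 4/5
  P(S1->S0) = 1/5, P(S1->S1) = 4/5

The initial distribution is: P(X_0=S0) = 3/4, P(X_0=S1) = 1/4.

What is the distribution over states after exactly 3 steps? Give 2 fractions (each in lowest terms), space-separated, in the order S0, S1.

Answer: 1/5 4/5

Derivation:
Propagating the distribution step by step (d_{t+1} = d_t * P):
d_0 = (S0=3/4, S1=1/4)
  d_1[S0] = 3/4*1/5 + 1/4*1/5 = 1/5
  d_1[S1] = 3/4*4/5 + 1/4*4/5 = 4/5
d_1 = (S0=1/5, S1=4/5)
  d_2[S0] = 1/5*1/5 + 4/5*1/5 = 1/5
  d_2[S1] = 1/5*4/5 + 4/5*4/5 = 4/5
d_2 = (S0=1/5, S1=4/5)
  d_3[S0] = 1/5*1/5 + 4/5*1/5 = 1/5
  d_3[S1] = 1/5*4/5 + 4/5*4/5 = 4/5
d_3 = (S0=1/5, S1=4/5)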